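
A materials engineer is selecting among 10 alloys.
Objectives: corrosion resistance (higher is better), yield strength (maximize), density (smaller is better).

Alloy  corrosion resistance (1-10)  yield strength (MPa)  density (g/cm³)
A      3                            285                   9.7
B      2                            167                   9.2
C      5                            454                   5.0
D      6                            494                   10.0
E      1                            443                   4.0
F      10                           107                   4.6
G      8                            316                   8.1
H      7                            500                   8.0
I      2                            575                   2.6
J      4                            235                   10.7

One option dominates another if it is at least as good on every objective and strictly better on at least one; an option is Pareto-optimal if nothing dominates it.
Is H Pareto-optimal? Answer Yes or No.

A: worse on corrosion resistance (3 vs 7).
B: worse on corrosion resistance (2 vs 7).
C: worse on corrosion resistance (5 vs 7).
D: worse on corrosion resistance (6 vs 7).
E: worse on corrosion resistance (1 vs 7).
F: worse on yield strength (107 vs 500).
G: worse on yield strength (316 vs 500).
I: worse on corrosion resistance (2 vs 7).
J: worse on corrosion resistance (4 vs 7).
No option is at least as good as H on every objective and strictly better on one.

Yes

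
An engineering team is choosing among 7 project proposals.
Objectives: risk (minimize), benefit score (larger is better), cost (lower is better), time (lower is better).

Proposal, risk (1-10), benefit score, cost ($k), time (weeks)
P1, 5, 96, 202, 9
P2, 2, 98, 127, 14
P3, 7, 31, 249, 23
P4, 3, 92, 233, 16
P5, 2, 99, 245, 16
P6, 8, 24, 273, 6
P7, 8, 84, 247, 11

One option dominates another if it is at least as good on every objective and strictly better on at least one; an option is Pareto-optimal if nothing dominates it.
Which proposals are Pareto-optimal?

P1: not dominated.
P2: not dominated (best cost).
P3: dominated by P1 (risk 5≤7, benefit score 96≥31, cost 202≤249, time 9≤23).
P4: dominated by P2 (risk 2≤3, benefit score 98≥92, cost 127≤233, time 14≤16).
P5: not dominated (best benefit score).
P6: not dominated (best time).
P7: dominated by P1 (risk 5≤8, benefit score 96≥84, cost 202≤247, time 9≤11).

P1, P2, P5, P6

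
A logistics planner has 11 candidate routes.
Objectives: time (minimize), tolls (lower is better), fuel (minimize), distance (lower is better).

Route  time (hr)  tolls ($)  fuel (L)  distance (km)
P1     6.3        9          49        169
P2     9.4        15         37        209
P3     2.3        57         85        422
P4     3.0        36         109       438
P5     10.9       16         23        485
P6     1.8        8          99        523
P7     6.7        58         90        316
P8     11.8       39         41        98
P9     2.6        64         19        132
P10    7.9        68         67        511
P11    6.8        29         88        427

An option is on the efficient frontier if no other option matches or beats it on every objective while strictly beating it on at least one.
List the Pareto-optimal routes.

P1: not dominated.
P2: not dominated.
P3: not dominated.
P4: not dominated.
P5: not dominated.
P6: not dominated (best time).
P7: dominated by P1 (time 6.3≤6.7, tolls 9≤58, fuel 49≤90, distance 169≤316).
P8: not dominated (best distance).
P9: not dominated (best fuel).
P10: dominated by P1 (time 6.3≤7.9, tolls 9≤68, fuel 49≤67, distance 169≤511).
P11: dominated by P1 (time 6.3≤6.8, tolls 9≤29, fuel 49≤88, distance 169≤427).

P1, P2, P3, P4, P5, P6, P8, P9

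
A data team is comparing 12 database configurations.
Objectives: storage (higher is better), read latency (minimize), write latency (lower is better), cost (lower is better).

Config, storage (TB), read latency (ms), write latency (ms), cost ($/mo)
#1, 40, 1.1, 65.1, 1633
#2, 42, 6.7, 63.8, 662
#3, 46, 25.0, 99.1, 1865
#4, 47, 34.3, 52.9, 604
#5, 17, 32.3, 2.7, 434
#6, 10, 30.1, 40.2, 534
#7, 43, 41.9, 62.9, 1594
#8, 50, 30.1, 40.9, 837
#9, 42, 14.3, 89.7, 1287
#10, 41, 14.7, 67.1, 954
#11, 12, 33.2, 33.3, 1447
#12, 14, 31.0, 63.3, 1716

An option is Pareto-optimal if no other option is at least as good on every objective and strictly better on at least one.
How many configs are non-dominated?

#1: not dominated (best read latency).
#2: not dominated.
#3: not dominated.
#4: not dominated.
#5: not dominated (best write latency).
#6: not dominated.
#7: dominated by #4 (storage 47≥43, read latency 34.3≤41.9, write latency 52.9≤62.9, cost 604≤1594).
#8: not dominated (best storage).
#9: dominated by #2 (storage 42≥42, read latency 6.7≤14.3, write latency 63.8≤89.7, cost 662≤1287).
#10: dominated by #2 (storage 42≥41, read latency 6.7≤14.7, write latency 63.8≤67.1, cost 662≤954).
#11: dominated by #5 (storage 17≥12, read latency 32.3≤33.2, write latency 2.7≤33.3, cost 434≤1447).
#12: dominated by #8 (storage 50≥14, read latency 30.1≤31.0, write latency 40.9≤63.3, cost 837≤1716).
Pareto-optimal: #1, #2, #3, #4, #5, #6, #8 → 7.

7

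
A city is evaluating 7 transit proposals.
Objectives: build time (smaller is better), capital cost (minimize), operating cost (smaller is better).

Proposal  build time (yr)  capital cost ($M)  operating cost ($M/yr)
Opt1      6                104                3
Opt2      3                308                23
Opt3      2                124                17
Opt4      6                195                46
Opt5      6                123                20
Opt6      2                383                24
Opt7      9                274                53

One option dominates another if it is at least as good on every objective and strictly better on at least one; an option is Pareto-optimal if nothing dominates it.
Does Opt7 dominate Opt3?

Opt7 vs Opt3: Opt7 is worse on build time (9 vs 2), so it does not dominate Opt3.

No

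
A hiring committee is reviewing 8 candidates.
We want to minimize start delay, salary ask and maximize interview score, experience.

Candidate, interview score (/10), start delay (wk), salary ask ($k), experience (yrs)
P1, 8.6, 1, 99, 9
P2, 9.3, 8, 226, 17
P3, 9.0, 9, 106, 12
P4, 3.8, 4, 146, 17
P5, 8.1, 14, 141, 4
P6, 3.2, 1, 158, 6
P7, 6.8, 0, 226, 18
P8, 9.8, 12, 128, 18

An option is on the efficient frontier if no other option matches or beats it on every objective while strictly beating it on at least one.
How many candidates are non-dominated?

6

P1: not dominated (best salary ask).
P2: not dominated.
P3: not dominated.
P4: not dominated.
P5: dominated by P1 (interview score 8.6≥8.1, start delay 1≤14, salary ask 99≤141, experience 9≥4).
P6: dominated by P1 (interview score 8.6≥3.2, start delay 1≤1, salary ask 99≤158, experience 9≥6).
P7: not dominated (best start delay).
P8: not dominated (best interview score).
Pareto-optimal: P1, P2, P3, P4, P7, P8 → 6.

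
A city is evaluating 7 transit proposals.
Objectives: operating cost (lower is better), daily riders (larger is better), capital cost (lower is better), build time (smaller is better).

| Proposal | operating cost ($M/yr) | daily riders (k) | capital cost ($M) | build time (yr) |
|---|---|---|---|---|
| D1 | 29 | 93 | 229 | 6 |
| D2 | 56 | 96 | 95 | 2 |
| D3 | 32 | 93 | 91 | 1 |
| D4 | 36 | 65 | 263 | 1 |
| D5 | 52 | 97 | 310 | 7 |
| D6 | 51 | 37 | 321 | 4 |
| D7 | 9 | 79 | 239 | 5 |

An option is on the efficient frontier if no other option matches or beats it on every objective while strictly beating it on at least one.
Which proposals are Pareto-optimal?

D1, D2, D3, D5, D7

D1: not dominated.
D2: not dominated.
D3: not dominated (best capital cost).
D4: dominated by D3 (operating cost 32≤36, daily riders 93≥65, capital cost 91≤263, build time 1≤1).
D5: not dominated (best daily riders).
D6: dominated by D3 (operating cost 32≤51, daily riders 93≥37, capital cost 91≤321, build time 1≤4).
D7: not dominated (best operating cost).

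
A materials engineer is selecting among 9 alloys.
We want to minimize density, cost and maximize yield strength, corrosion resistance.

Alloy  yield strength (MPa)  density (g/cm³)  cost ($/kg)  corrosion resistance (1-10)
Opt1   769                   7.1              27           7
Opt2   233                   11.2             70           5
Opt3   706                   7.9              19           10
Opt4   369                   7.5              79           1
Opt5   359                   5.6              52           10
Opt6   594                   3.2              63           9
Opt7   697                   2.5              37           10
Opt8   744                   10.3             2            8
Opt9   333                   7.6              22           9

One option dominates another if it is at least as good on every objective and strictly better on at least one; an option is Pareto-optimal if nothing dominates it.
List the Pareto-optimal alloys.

Opt1, Opt3, Opt7, Opt8, Opt9

Opt1: not dominated (best yield strength).
Opt2: dominated by Opt1 (yield strength 769≥233, density 7.1≤11.2, cost 27≤70, corrosion resistance 7≥5).
Opt3: not dominated.
Opt4: dominated by Opt1 (yield strength 769≥369, density 7.1≤7.5, cost 27≤79, corrosion resistance 7≥1).
Opt5: dominated by Opt7 (yield strength 697≥359, density 2.5≤5.6, cost 37≤52, corrosion resistance 10≥10).
Opt6: dominated by Opt7 (yield strength 697≥594, density 2.5≤3.2, cost 37≤63, corrosion resistance 10≥9).
Opt7: not dominated (best density).
Opt8: not dominated (best cost).
Opt9: not dominated.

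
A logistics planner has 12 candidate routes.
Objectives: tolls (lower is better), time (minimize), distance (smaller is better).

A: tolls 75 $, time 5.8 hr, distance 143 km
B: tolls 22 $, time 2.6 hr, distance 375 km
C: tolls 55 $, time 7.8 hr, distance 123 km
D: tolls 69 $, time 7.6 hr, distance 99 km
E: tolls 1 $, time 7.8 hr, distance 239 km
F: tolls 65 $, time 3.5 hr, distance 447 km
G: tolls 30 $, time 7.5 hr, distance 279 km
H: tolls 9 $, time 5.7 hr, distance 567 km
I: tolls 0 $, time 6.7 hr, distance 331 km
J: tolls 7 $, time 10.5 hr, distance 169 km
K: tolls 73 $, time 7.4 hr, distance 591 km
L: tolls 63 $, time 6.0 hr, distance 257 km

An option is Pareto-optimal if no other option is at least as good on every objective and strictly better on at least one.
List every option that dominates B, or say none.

none

A: worse on tolls (75 vs 22).
C: worse on tolls (55 vs 22).
D: worse on tolls (69 vs 22).
E: worse on time (7.8 vs 2.6).
F: worse on tolls (65 vs 22).
G: worse on tolls (30 vs 22).
H: worse on time (5.7 vs 2.6).
I: worse on time (6.7 vs 2.6).
J: worse on time (10.5 vs 2.6).
K: worse on tolls (73 vs 22).
L: worse on tolls (63 vs 22).
No option dominates B.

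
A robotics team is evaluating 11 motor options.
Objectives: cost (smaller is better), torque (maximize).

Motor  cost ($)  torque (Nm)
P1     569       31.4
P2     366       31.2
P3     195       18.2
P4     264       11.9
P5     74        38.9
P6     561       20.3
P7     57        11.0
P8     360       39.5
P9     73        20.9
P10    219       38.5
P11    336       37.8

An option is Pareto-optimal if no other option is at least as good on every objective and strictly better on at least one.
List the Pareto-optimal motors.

P5, P7, P8, P9

P1: dominated by P5 (cost 74≤569, torque 38.9≥31.4).
P2: dominated by P5 (cost 74≤366, torque 38.9≥31.2).
P3: dominated by P5 (cost 74≤195, torque 38.9≥18.2).
P4: dominated by P3 (cost 195≤264, torque 18.2≥11.9).
P5: not dominated.
P6: dominated by P2 (cost 366≤561, torque 31.2≥20.3).
P7: not dominated (best cost).
P8: not dominated (best torque).
P9: not dominated.
P10: dominated by P5 (cost 74≤219, torque 38.9≥38.5).
P11: dominated by P5 (cost 74≤336, torque 38.9≥37.8).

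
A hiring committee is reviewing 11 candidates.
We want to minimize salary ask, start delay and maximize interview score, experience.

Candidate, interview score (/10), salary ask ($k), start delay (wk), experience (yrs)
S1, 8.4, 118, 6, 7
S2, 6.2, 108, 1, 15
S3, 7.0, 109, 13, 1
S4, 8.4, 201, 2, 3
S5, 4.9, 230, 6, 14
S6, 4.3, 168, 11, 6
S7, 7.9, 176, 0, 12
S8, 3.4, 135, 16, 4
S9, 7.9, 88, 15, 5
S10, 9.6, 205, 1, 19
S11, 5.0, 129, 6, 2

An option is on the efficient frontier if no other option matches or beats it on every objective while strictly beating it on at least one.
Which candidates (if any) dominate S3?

S1: worse on salary ask (118 vs 109).
S2: worse on interview score (6.2 vs 7.0).
S4: worse on salary ask (201 vs 109).
S5: worse on interview score (4.9 vs 7.0).
S6: worse on interview score (4.3 vs 7.0).
S7: worse on salary ask (176 vs 109).
S8: worse on interview score (3.4 vs 7.0).
S9: worse on start delay (15 vs 13).
S10: worse on salary ask (205 vs 109).
S11: worse on interview score (5.0 vs 7.0).
No option dominates S3.

none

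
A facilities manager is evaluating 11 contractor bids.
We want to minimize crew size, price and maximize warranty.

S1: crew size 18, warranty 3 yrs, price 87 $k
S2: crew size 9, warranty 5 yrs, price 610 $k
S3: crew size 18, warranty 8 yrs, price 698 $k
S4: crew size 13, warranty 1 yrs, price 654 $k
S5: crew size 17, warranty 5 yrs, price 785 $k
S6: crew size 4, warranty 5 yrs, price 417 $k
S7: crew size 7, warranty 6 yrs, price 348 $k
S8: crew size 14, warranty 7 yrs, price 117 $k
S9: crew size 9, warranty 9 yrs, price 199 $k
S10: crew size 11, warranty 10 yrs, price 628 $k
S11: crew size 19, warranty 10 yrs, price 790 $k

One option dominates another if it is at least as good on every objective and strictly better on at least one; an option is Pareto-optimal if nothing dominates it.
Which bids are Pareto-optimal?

S1, S6, S7, S8, S9, S10

S1: not dominated (best price).
S2: dominated by S6 (crew size 4≤9, warranty 5≥5, price 417≤610).
S3: dominated by S9 (crew size 9≤18, warranty 9≥8, price 199≤698).
S4: dominated by S2 (crew size 9≤13, warranty 5≥1, price 610≤654).
S5: dominated by S2 (crew size 9≤17, warranty 5≥5, price 610≤785).
S6: not dominated (best crew size).
S7: not dominated.
S8: not dominated.
S9: not dominated.
S10: not dominated.
S11: dominated by S10 (crew size 11≤19, warranty 10≥10, price 628≤790).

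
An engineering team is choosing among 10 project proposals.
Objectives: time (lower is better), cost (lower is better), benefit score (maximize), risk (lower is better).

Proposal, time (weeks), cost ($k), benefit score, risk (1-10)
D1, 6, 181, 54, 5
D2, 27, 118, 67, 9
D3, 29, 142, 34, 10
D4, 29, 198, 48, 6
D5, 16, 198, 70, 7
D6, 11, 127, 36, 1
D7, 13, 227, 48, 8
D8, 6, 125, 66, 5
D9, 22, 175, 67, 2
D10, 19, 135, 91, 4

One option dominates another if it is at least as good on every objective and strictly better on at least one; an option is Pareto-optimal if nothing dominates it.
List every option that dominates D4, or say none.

D1, D8, D9, D10

D1: time 6≤29, cost 181≤198, benefit score 54≥48, risk 5≤6 — dominates D4.
D8: time 6≤29, cost 125≤198, benefit score 66≥48, risk 5≤6 — dominates D4.
D9: time 22≤29, cost 175≤198, benefit score 67≥48, risk 2≤6 — dominates D4.
D10: time 19≤29, cost 135≤198, benefit score 91≥48, risk 4≤6 — dominates D4.
Others (D2, D3, D5, D6, D7) are each worse than D4 on at least one objective.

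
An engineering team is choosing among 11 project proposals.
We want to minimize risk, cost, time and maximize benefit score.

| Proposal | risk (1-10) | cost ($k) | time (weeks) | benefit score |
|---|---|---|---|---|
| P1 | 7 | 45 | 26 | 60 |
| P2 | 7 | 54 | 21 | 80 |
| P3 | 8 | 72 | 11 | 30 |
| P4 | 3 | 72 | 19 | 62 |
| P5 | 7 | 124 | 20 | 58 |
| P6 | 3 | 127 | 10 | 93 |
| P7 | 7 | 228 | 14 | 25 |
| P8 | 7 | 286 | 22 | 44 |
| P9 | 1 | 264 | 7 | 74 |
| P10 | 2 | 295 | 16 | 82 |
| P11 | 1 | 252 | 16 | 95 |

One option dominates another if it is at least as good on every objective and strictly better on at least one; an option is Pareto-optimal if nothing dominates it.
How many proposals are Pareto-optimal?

7

P1: not dominated (best cost).
P2: not dominated.
P3: not dominated.
P4: not dominated.
P5: dominated by P4 (risk 3≤7, cost 72≤124, time 19≤20, benefit score 62≥58).
P6: not dominated.
P7: dominated by P6 (risk 3≤7, cost 127≤228, time 10≤14, benefit score 93≥25).
P8: dominated by P2 (risk 7≤7, cost 54≤286, time 21≤22, benefit score 80≥44).
P9: not dominated (best time).
P10: dominated by P11 (risk 1≤2, cost 252≤295, time 16≤16, benefit score 95≥82).
P11: not dominated (best benefit score).
Pareto-optimal: P1, P2, P3, P4, P6, P9, P11 → 7.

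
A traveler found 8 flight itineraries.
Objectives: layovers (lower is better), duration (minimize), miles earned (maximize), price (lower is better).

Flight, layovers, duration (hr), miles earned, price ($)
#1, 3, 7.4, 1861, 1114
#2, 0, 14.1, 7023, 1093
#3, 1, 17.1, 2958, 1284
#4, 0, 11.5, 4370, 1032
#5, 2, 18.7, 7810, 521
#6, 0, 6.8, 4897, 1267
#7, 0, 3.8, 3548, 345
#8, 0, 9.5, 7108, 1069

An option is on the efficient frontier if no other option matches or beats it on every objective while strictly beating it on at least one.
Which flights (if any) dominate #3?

#2: layovers 0≤1, duration 14.1≤17.1, miles earned 7023≥2958, price 1093≤1284 — dominates #3.
#4: layovers 0≤1, duration 11.5≤17.1, miles earned 4370≥2958, price 1032≤1284 — dominates #3.
#6: layovers 0≤1, duration 6.8≤17.1, miles earned 4897≥2958, price 1267≤1284 — dominates #3.
#7: layovers 0≤1, duration 3.8≤17.1, miles earned 3548≥2958, price 345≤1284 — dominates #3.
#8: layovers 0≤1, duration 9.5≤17.1, miles earned 7108≥2958, price 1069≤1284 — dominates #3.
Others (#1, #5) are each worse than #3 on at least one objective.

#2, #4, #6, #7, #8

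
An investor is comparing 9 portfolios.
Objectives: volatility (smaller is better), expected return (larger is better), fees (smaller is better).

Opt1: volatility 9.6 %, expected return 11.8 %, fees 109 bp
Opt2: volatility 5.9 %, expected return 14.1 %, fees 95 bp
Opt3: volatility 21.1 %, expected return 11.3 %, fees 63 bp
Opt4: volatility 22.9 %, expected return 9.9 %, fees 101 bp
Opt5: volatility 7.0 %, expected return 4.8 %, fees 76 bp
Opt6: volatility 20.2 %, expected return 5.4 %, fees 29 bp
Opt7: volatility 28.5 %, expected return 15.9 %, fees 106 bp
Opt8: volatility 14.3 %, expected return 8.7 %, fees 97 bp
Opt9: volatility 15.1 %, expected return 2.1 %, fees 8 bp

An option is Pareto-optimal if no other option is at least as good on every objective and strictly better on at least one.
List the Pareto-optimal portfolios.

Opt2, Opt3, Opt5, Opt6, Opt7, Opt9

Opt1: dominated by Opt2 (volatility 5.9≤9.6, expected return 14.1≥11.8, fees 95≤109).
Opt2: not dominated (best volatility).
Opt3: not dominated.
Opt4: dominated by Opt2 (volatility 5.9≤22.9, expected return 14.1≥9.9, fees 95≤101).
Opt5: not dominated.
Opt6: not dominated.
Opt7: not dominated (best expected return).
Opt8: dominated by Opt2 (volatility 5.9≤14.3, expected return 14.1≥8.7, fees 95≤97).
Opt9: not dominated (best fees).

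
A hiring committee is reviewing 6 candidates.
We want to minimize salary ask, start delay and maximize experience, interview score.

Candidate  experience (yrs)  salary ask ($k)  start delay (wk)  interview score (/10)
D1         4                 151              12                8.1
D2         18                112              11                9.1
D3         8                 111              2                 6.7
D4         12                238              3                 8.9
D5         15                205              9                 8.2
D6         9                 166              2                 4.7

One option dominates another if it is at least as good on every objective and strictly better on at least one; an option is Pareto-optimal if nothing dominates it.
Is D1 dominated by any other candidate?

Yes

D2 vs D1: experience 18≥4, salary ask 112≤151, start delay 11≤12, interview score 9.1≥8.1 — D2 is at least as good on every objective and strictly better on at least one, so D2 dominates D1.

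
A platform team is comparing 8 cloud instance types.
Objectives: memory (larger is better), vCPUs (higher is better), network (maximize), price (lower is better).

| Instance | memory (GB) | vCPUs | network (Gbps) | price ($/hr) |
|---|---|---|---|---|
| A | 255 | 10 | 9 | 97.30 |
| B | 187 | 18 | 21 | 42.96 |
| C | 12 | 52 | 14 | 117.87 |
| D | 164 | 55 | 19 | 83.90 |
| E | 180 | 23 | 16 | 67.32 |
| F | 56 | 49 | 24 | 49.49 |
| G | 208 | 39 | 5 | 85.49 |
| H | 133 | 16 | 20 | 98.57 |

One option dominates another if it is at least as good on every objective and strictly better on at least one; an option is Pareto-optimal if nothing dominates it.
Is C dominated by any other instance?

D vs C: memory 164≥12, vCPUs 55≥52, network 19≥14, price 83.90≤117.87 — D is at least as good on every objective and strictly better on at least one, so D dominates C.

Yes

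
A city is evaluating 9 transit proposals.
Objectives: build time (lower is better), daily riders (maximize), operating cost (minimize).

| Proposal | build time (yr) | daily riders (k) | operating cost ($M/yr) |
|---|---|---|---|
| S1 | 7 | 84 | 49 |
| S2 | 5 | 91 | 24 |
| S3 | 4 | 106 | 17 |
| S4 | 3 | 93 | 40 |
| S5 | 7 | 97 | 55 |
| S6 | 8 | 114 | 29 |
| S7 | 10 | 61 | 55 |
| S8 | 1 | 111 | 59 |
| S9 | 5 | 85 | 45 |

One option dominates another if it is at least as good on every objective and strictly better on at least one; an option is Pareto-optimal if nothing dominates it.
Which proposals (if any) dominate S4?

S1: worse on build time (7 vs 3).
S2: worse on build time (5 vs 3).
S3: worse on build time (4 vs 3).
S5: worse on build time (7 vs 3).
S6: worse on build time (8 vs 3).
S7: worse on build time (10 vs 3).
S8: worse on operating cost (59 vs 40).
S9: worse on build time (5 vs 3).
No option dominates S4.

none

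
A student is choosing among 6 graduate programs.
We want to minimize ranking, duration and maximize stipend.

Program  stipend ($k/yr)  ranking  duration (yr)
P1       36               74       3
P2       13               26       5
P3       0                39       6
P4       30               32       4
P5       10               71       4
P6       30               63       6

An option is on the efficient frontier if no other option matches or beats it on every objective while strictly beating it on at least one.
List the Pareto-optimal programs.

P1: not dominated (best stipend).
P2: not dominated (best ranking).
P3: dominated by P2 (stipend 13≥0, ranking 26≤39, duration 5≤6).
P4: not dominated.
P5: dominated by P4 (stipend 30≥10, ranking 32≤71, duration 4≤4).
P6: dominated by P4 (stipend 30≥30, ranking 32≤63, duration 4≤6).

P1, P2, P4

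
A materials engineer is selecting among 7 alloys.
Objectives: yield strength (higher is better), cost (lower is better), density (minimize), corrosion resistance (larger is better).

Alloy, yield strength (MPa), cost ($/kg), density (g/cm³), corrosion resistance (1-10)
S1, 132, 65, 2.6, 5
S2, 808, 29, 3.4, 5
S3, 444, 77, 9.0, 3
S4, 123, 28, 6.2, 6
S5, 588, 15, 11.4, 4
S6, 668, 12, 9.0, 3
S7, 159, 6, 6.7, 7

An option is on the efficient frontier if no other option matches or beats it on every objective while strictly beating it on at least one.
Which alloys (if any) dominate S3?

S2, S6

S2: yield strength 808≥444, cost 29≤77, density 3.4≤9.0, corrosion resistance 5≥3 — dominates S3.
S6: yield strength 668≥444, cost 12≤77, density 9.0≤9.0, corrosion resistance 3≥3 — dominates S3.
Others (S1, S4, S5, S7) are each worse than S3 on at least one objective.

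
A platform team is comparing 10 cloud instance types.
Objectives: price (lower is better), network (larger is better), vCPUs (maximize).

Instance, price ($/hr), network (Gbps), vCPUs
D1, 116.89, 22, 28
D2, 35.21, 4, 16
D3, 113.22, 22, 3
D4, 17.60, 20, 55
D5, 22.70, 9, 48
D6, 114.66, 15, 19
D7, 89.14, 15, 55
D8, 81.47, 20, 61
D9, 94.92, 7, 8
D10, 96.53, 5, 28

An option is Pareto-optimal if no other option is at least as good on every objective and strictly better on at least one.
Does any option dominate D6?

Yes

D4 vs D6: price 17.60≤114.66, network 20≥15, vCPUs 55≥19 — D4 is at least as good on every objective and strictly better on at least one, so D4 dominates D6.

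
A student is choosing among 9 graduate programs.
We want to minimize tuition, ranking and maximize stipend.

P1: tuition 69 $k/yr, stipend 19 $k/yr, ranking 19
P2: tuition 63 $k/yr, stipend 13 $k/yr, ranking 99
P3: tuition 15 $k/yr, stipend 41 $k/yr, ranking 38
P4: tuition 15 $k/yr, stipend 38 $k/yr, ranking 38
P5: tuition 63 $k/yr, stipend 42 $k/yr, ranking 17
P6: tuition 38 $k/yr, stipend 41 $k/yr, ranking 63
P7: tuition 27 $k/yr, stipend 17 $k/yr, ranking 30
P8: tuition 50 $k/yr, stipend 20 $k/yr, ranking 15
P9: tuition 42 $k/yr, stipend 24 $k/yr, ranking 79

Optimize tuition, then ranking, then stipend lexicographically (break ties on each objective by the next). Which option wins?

P3

First minimize tuition: best is 15, kept {P3, P4}.
Then minimize ranking: best is 38, kept {P3, P4}.
Then maximize stipend: best is 41, kept {P3}.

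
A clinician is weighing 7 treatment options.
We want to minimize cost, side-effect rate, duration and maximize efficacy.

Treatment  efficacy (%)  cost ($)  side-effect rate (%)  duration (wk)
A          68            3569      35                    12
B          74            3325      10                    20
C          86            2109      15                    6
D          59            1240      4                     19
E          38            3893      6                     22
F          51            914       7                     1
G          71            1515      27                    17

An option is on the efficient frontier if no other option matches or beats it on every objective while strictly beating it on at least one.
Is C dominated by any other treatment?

A: worse on efficacy (68 vs 86).
B: worse on efficacy (74 vs 86).
D: worse on efficacy (59 vs 86).
E: worse on efficacy (38 vs 86).
F: worse on efficacy (51 vs 86).
G: worse on efficacy (71 vs 86).
No option is at least as good as C on every objective and strictly better on one.

No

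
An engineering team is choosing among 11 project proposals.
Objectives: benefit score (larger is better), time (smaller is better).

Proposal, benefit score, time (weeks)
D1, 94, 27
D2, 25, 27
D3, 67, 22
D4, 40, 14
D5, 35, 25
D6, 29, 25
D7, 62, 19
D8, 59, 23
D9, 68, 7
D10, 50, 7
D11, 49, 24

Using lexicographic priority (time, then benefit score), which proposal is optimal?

First minimize time: best is 7, kept {D9, D10}.
Then maximize benefit score: best is 68, kept {D9}.

D9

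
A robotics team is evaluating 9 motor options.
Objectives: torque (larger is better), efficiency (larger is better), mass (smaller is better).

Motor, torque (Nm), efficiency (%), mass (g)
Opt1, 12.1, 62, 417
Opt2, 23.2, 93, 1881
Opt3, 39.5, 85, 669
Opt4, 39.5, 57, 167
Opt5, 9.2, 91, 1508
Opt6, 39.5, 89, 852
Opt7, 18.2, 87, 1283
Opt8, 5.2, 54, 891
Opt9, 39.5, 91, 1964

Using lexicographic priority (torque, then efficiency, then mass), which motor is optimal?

First maximize torque: best is 39.5, kept {Opt3, Opt4, Opt6, Opt9}.
Then maximize efficiency: best is 91, kept {Opt9}.

Opt9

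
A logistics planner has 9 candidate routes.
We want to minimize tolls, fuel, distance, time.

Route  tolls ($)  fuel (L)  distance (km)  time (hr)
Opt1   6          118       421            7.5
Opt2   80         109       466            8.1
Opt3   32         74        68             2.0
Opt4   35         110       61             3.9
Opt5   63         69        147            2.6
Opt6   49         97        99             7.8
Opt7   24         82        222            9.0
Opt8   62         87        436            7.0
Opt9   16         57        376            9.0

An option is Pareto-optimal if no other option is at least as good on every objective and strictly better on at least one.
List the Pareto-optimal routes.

Opt1, Opt3, Opt4, Opt5, Opt7, Opt9

Opt1: not dominated (best tolls).
Opt2: dominated by Opt3 (tolls 32≤80, fuel 74≤109, distance 68≤466, time 2.0≤8.1).
Opt3: not dominated (best time).
Opt4: not dominated (best distance).
Opt5: not dominated.
Opt6: dominated by Opt3 (tolls 32≤49, fuel 74≤97, distance 68≤99, time 2.0≤7.8).
Opt7: not dominated.
Opt8: dominated by Opt3 (tolls 32≤62, fuel 74≤87, distance 68≤436, time 2.0≤7.0).
Opt9: not dominated (best fuel).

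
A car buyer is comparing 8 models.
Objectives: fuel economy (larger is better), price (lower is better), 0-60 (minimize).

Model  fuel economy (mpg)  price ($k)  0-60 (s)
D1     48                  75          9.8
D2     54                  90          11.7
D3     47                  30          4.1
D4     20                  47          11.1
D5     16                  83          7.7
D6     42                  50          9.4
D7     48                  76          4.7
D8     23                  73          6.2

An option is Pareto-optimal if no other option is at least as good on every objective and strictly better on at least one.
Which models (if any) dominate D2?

none

D1: worse on fuel economy (48 vs 54).
D3: worse on fuel economy (47 vs 54).
D4: worse on fuel economy (20 vs 54).
D5: worse on fuel economy (16 vs 54).
D6: worse on fuel economy (42 vs 54).
D7: worse on fuel economy (48 vs 54).
D8: worse on fuel economy (23 vs 54).
No option dominates D2.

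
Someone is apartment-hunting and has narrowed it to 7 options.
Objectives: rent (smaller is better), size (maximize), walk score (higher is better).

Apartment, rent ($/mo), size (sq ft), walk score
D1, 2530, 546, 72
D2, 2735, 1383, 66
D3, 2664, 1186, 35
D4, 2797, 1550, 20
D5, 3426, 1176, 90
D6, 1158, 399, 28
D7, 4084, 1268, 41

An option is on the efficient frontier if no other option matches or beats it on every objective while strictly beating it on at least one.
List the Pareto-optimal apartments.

D1: not dominated.
D2: not dominated.
D3: not dominated.
D4: not dominated (best size).
D5: not dominated (best walk score).
D6: not dominated (best rent).
D7: dominated by D2 (rent 2735≤4084, size 1383≥1268, walk score 66≥41).

D1, D2, D3, D4, D5, D6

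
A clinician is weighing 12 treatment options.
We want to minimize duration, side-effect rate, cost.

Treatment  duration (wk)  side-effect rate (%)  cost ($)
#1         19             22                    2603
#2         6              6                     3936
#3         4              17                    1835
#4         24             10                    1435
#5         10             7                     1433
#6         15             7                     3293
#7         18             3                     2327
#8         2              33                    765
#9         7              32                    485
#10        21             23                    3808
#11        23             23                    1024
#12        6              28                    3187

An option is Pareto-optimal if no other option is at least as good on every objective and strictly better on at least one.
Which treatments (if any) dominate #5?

none

#1: worse on duration (19 vs 10).
#2: worse on cost (3936 vs 1433).
#3: worse on side-effect rate (17 vs 7).
#4: worse on duration (24 vs 10).
#6: worse on duration (15 vs 10).
#7: worse on duration (18 vs 10).
#8: worse on side-effect rate (33 vs 7).
#9: worse on side-effect rate (32 vs 7).
#10: worse on duration (21 vs 10).
#11: worse on duration (23 vs 10).
#12: worse on side-effect rate (28 vs 7).
No option dominates #5.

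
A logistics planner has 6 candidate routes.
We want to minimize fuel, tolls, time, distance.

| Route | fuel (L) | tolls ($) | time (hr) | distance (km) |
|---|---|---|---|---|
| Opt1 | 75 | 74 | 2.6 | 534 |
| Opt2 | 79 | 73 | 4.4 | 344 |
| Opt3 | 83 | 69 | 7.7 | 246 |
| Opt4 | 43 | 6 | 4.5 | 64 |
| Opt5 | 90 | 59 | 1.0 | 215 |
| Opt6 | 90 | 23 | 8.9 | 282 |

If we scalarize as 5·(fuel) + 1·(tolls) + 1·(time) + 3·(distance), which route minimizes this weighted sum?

Opt4

Opt1: 5·75 + 1·74 + 1·2.6 + 3·534 = 2053.6
Opt2: 5·79 + 1·73 + 1·4.4 + 3·344 = 1504.4
Opt3: 5·83 + 1·69 + 1·7.7 + 3·246 = 1229.7
Opt4: 5·43 + 1·6 + 1·4.5 + 3·64 = 417.5
Opt5: 5·90 + 1·59 + 1·1.0 + 3·215 = 1155.0
Opt6: 5·90 + 1·23 + 1·8.9 + 3·282 = 1327.9
Lowest: Opt4 at 417.5.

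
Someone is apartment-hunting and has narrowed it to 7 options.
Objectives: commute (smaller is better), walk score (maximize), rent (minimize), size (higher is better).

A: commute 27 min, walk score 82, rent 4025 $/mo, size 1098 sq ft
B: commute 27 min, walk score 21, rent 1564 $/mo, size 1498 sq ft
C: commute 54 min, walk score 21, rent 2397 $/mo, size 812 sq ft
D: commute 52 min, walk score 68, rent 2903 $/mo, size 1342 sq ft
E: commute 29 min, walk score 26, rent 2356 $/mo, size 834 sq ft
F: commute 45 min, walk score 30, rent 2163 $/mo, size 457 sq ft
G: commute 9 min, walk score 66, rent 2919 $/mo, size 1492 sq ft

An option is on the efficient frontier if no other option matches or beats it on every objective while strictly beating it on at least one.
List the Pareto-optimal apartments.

A, B, D, E, F, G

A: not dominated (best walk score).
B: not dominated (best rent).
C: dominated by B (commute 27≤54, walk score 21≥21, rent 1564≤2397, size 1498≥812).
D: not dominated.
E: not dominated.
F: not dominated.
G: not dominated (best commute).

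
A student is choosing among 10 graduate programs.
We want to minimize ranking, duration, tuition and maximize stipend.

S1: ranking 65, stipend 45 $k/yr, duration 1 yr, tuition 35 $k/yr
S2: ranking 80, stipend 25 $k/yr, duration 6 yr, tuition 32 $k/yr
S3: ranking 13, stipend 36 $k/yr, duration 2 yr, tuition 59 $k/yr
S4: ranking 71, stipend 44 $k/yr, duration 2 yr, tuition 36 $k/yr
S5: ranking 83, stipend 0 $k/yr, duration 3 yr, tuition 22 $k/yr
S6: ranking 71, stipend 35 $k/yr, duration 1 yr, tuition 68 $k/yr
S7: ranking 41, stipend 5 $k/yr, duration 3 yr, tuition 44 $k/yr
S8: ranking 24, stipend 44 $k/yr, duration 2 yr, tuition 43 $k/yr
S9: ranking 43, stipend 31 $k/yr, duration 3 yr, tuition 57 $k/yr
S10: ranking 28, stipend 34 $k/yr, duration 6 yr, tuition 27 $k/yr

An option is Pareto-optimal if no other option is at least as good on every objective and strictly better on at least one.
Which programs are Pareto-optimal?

S1: not dominated (best stipend).
S2: dominated by S10 (ranking 28≤80, stipend 34≥25, duration 6≤6, tuition 27≤32).
S3: not dominated (best ranking).
S4: dominated by S1 (ranking 65≤71, stipend 45≥44, duration 1≤2, tuition 35≤36).
S5: not dominated (best tuition).
S6: dominated by S1 (ranking 65≤71, stipend 45≥35, duration 1≤1, tuition 35≤68).
S7: dominated by S8 (ranking 24≤41, stipend 44≥5, duration 2≤3, tuition 43≤44).
S8: not dominated.
S9: dominated by S8 (ranking 24≤43, stipend 44≥31, duration 2≤3, tuition 43≤57).
S10: not dominated.

S1, S3, S5, S8, S10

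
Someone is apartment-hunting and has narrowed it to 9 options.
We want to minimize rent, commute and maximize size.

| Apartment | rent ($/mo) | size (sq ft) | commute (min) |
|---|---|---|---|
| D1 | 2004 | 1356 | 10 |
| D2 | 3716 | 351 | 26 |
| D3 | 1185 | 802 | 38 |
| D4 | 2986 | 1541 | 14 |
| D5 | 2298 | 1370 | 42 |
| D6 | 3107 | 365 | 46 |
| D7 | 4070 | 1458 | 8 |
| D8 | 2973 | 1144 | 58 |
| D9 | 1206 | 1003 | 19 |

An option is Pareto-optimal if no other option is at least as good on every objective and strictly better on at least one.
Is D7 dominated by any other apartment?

No

D1: worse on size (1356 vs 1458).
D2: worse on size (351 vs 1458).
D3: worse on size (802 vs 1458).
D4: worse on commute (14 vs 8).
D5: worse on size (1370 vs 1458).
D6: worse on size (365 vs 1458).
D8: worse on size (1144 vs 1458).
D9: worse on size (1003 vs 1458).
No option is at least as good as D7 on every objective and strictly better on one.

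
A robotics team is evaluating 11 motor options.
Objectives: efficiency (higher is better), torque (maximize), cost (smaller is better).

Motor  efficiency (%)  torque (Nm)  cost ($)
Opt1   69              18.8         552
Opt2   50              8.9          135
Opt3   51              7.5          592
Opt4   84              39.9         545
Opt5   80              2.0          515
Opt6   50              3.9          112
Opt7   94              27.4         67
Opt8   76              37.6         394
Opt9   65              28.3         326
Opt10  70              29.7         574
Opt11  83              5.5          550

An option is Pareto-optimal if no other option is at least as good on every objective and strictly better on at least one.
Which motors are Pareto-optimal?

Opt1: dominated by Opt4 (efficiency 84≥69, torque 39.9≥18.8, cost 545≤552).
Opt2: dominated by Opt7 (efficiency 94≥50, torque 27.4≥8.9, cost 67≤135).
Opt3: dominated by Opt1 (efficiency 69≥51, torque 18.8≥7.5, cost 552≤592).
Opt4: not dominated (best torque).
Opt5: dominated by Opt7 (efficiency 94≥80, torque 27.4≥2.0, cost 67≤515).
Opt6: dominated by Opt7 (efficiency 94≥50, torque 27.4≥3.9, cost 67≤112).
Opt7: not dominated (best efficiency).
Opt8: not dominated.
Opt9: not dominated.
Opt10: dominated by Opt4 (efficiency 84≥70, torque 39.9≥29.7, cost 545≤574).
Opt11: dominated by Opt4 (efficiency 84≥83, torque 39.9≥5.5, cost 545≤550).

Opt4, Opt7, Opt8, Opt9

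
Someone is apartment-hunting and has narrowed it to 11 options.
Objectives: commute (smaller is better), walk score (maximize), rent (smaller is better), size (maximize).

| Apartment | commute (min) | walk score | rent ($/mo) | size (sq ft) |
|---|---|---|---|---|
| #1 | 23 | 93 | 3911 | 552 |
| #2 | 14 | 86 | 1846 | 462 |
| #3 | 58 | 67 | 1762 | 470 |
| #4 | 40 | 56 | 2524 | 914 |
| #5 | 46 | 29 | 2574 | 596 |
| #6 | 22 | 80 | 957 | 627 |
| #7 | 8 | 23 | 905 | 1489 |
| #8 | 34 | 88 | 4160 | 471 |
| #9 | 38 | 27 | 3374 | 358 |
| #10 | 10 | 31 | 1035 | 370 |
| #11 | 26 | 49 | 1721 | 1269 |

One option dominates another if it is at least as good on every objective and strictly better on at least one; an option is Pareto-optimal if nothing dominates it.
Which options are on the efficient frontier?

#1: not dominated (best walk score).
#2: not dominated.
#3: dominated by #6 (commute 22≤58, walk score 80≥67, rent 957≤1762, size 627≥470).
#4: not dominated.
#5: dominated by #4 (commute 40≤46, walk score 56≥29, rent 2524≤2574, size 914≥596).
#6: not dominated.
#7: not dominated (best commute).
#8: dominated by #1 (commute 23≤34, walk score 93≥88, rent 3911≤4160, size 552≥471).
#9: dominated by #2 (commute 14≤38, walk score 86≥27, rent 1846≤3374, size 462≥358).
#10: not dominated.
#11: not dominated.

#1, #2, #4, #6, #7, #10, #11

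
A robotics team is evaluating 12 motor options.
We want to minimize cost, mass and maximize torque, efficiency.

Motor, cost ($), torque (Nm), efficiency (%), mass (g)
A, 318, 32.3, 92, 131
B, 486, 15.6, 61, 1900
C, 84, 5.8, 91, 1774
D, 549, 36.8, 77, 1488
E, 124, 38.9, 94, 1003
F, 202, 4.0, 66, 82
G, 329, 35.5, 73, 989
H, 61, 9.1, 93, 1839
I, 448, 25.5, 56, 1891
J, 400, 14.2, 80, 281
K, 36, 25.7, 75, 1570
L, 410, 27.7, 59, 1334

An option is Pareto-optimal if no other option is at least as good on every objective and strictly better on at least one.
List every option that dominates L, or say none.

A: cost 318≤410, torque 32.3≥27.7, efficiency 92≥59, mass 131≤1334 — dominates L.
E: cost 124≤410, torque 38.9≥27.7, efficiency 94≥59, mass 1003≤1334 — dominates L.
G: cost 329≤410, torque 35.5≥27.7, efficiency 73≥59, mass 989≤1334 — dominates L.
Others (B, C, D, F, H, I, J, K) are each worse than L on at least one objective.

A, E, G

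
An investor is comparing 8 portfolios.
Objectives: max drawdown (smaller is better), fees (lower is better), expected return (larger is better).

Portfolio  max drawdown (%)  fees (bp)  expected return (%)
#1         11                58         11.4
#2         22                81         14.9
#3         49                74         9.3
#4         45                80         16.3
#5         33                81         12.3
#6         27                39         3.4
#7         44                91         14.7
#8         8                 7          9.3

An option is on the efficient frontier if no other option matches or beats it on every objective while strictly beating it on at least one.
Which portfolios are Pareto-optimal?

#1, #2, #4, #8

#1: not dominated.
#2: not dominated.
#3: dominated by #1 (max drawdown 11≤49, fees 58≤74, expected return 11.4≥9.3).
#4: not dominated (best expected return).
#5: dominated by #2 (max drawdown 22≤33, fees 81≤81, expected return 14.9≥12.3).
#6: dominated by #8 (max drawdown 8≤27, fees 7≤39, expected return 9.3≥3.4).
#7: dominated by #2 (max drawdown 22≤44, fees 81≤91, expected return 14.9≥14.7).
#8: not dominated (best max drawdown).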